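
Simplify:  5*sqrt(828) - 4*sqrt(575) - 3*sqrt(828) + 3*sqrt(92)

-2*sqrt(23)

5*sqrt(828) = 30*sqrt(23); 4*sqrt(575) = 20*sqrt(23); 3*sqrt(828) = 18*sqrt(23); 3*sqrt(92) = 6*sqrt(23)
Combine: (30 - 20 - 18 + 6)·sqrt(23) = -2*sqrt(23)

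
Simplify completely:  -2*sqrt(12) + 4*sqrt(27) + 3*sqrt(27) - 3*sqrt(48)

5*sqrt(3)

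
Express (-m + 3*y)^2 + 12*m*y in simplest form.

(m + 3*y)^2

Expand the square and combine the 12*m*y term.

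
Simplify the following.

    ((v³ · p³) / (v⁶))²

Inside the bracket: (v^-3) · p³
Raise to the power 2: (v^-6) · p⁶

p⁶/v⁶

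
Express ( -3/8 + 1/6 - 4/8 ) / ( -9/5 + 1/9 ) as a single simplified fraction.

Numerator: -3/8 + 1/6 - 4/8 = -17/24
Denominator: -9/5 + 1/9 = -76/45
Divide: (-17/24) · (-45/76) = 255/608

255/608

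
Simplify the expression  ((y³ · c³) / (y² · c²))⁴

c⁴*y⁴

Inside the bracket: y¹ · c¹
Raise to the power 4: y⁴ · c⁴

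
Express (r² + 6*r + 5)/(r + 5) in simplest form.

Factor: r² + 6*r + 5 = (r + 1)·(r + 5)
Cancel the common factor (r + 5).

r + 1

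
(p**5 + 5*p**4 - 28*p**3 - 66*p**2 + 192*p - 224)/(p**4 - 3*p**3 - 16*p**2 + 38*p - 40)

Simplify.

(p**2 + 3*p - 28)/(p - 5)

Factor: p**5 + 5*p**4 - 28*p**3 - 66*p**2 + 192*p - 224 = (p**2 - 2*p + 2)*(p + 4)*(p + 7)*(p - 4);  p**4 - 3*p**3 - 16*p**2 + 38*p - 40 = (p + 4)*(p - 5)*(p**2 - 2*p + 2)
Cancel the common factors (p**2 - 2*p + 2), (p + 4).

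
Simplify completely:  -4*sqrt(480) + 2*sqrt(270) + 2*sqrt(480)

-2*sqrt(30)

4*sqrt(480) = 16*sqrt(30); 2*sqrt(270) = 6*sqrt(30); 2*sqrt(480) = 8*sqrt(30)
Combine: (-16 + 6 + 8)·sqrt(30) = -2*sqrt(30)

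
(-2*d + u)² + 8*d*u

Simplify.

(2*d + u)²

Expanding gives 4*d² + 4*d*u + u², a perfect square.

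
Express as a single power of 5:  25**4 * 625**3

5**20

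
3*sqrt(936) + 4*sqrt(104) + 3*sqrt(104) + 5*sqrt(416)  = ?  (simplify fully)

52*sqrt(26)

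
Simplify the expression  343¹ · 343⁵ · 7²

343¹ = 7^3; 343⁵ = 7^15; 7² = 7^2
Combine exponents: 7^20

7^20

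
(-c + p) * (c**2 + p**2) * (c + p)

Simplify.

Pair the conjugate factors: (p+c)(p-c) = -c**2 + p**2, then repeat with the next factor.

-c**4 + p**4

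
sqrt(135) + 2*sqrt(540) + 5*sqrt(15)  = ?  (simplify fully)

20*sqrt(15)

sqrt(135) = 3*sqrt(15); 2*sqrt(540) = 12*sqrt(15); 5*sqrt(15) = 5*sqrt(15)
Combine: (3 + 12 + 5)·sqrt(15) = 20*sqrt(15)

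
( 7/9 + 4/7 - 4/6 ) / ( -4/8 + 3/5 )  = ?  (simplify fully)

Numerator: 7/9 + 4/7 - 4/6 = 43/63
Denominator: -4/8 + 3/5 = 1/10
Divide: (43/63) · (10) = 430/63

430/63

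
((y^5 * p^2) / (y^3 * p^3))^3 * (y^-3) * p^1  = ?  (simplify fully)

y^3/p^2

Inside the bracket: y^2 * (p^-1)
Raise to the power 3: y^6 * (p^-3)
Multiply by (y^-3) * p^1: add exponents.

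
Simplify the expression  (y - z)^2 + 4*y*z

(y + z)^2

After expansion: y^2 + 2*y*z + z^2 — a perfect-square trinomial.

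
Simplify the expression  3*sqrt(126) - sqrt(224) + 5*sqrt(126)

3*sqrt(126) = 9*sqrt(14); sqrt(224) = 4*sqrt(14); 5*sqrt(126) = 15*sqrt(14)
Combine: (9 - 4 + 15)·sqrt(14) = 20*sqrt(14)

20*sqrt(14)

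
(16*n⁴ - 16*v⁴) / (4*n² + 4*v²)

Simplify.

4*n² - 4*v²

16*n⁴ - 16*v⁴ factors as -16*(-n + v)*(n + v)*(n² + v²).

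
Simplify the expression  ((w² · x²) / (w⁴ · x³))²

Inside the bracket: (w^-2) · (x^-1)
Raise to the power 2: (w^-4) · (x^-2)

1/(w⁴*x²)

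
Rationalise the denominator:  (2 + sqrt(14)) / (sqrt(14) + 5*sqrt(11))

Multiply numerator and denominator by -5*sqrt(11) + sqrt(14).
Denominator becomes -261; numerator becomes -5*sqrt(154) - 10*sqrt(11) + 2*sqrt(14) + 14.

(-14 - 2*sqrt(14) + 10*sqrt(11) + 5*sqrt(154))/261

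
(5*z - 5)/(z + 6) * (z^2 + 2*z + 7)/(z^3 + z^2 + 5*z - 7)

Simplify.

Factor: 5*z - 5 = 5*(z - 1);  z^3 + z^2 + 5*z - 7 = (z^2 + 2*z + 7)*(z - 1)
Cancel the common factors (z^2 + 2*z + 7), (z - 1).

5/(z + 6)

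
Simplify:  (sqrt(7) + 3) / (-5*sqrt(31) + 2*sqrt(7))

Multiply numerator and denominator by 2*sqrt(7) + 5*sqrt(31).
Denominator becomes -747; numerator becomes 14 + 6*sqrt(7) + 5*sqrt(217) + 15*sqrt(31).

(-15*sqrt(31) - 5*sqrt(217) - 6*sqrt(7) - 14)/747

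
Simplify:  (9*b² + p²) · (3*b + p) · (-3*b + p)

Telescope via difference of squares: (p+(3*b))(p-(3*b)) = -9*b² + p², then repeat with the next factor.

-81*b⁴ + p⁴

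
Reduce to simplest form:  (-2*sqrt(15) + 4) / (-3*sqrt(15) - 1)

Multiply numerator and denominator by -1 + 3*sqrt(15).
Denominator becomes -134; numerator becomes -94 + 14*sqrt(15).

(-7*sqrt(15) + 47)/67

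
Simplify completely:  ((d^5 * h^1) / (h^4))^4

d^20/h^12

Inside the bracket: d^5 * (h^-3)
Raise to the power 4: d^20 * (h^-12)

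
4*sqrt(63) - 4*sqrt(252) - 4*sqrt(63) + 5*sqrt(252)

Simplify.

4*sqrt(63) = 12*sqrt(7); 4*sqrt(252) = 24*sqrt(7); 4*sqrt(63) = 12*sqrt(7); 5*sqrt(252) = 30*sqrt(7)
Combine: (12 - 24 - 12 + 30)·sqrt(7) = 6*sqrt(7)

6*sqrt(7)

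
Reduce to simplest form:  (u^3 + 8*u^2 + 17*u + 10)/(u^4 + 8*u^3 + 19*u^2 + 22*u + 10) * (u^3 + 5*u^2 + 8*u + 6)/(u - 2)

(u^2 + 5*u + 6)/(u - 2)

Factor: u^3 + 8*u^2 + 17*u + 10 = (u + 1)*(u + 5)*(u + 2);  u^4 + 8*u^3 + 19*u^2 + 22*u + 10 = (u + 5)*(u + 1)*(u^2 + 2*u + 2);  u^3 + 5*u^2 + 8*u + 6 = (u^2 + 2*u + 2)*(u + 3)
Cancel the common factors (u^2 + 2*u + 2), (u + 5), (u + 1).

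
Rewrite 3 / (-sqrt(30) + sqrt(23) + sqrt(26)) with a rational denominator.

Group as (sqrt(23) + sqrt(26)) - sqrt(30); multiply by (sqrt(23) + sqrt(26)) + sqrt(30), then rationalise the remaining surd.

(-19*sqrt(30) + 27*sqrt(26) + 33*sqrt(23) + 4*sqrt(4485))/677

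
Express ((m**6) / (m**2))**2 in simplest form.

m**8

Inside the bracket: m**4
Raise to the power 2: m**8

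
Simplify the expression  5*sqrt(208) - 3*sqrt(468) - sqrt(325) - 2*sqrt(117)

-9*sqrt(13)

5*sqrt(208) = 20*sqrt(13); 3*sqrt(468) = 18*sqrt(13); sqrt(325) = 5*sqrt(13); 2*sqrt(117) = 6*sqrt(13)
Combine: (20 - 18 - 5 - 6)·sqrt(13) = -9*sqrt(13)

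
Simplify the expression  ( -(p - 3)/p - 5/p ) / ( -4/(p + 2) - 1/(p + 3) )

(p³ + 7*p² + 16*p + 12)/(5*p² + 14*p)

Numerator: -(p - 3)/p - 5/p = (-p - 2)/p
Denominator: -4/(p + 2) - 1/(p + 3) = (-5*p - 14)/(p² + 5*p + 6)
Divide: ((-p - 2)/p) · ((p² + 5*p + 6)/(-5*p - 14)) = (p³ + 7*p² + 16*p + 12)/(5*p² + 14*p)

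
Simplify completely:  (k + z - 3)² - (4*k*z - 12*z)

(-k + z + 3)²

After expansion: k² - 2*k*z - 6*k + z² + 6*z + 9 — a perfect-square trinomial.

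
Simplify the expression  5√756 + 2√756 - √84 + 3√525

5√756 = 30*√21; 2√756 = 12*√21; √84 = 2*√21; 3√525 = 15*√21
Combine: (30 + 12 - 2 + 15)·√21 = 55*√21

55*√21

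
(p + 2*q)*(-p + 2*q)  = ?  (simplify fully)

-p**2 + 4*q**2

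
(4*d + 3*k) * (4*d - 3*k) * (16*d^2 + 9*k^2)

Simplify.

256*d^4 - 81*k^4

Telescope via difference of squares: ((4*d)+(3*k))((4*d)-(3*k)) = 16*d^2 - 9*k^2, then repeat with the next factor.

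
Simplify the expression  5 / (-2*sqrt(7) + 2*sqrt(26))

(5*sqrt(7) + 5*sqrt(26))/38

Multiply numerator and denominator by 2*sqrt(7) + 2*sqrt(26).
Denominator becomes 76; numerator becomes 10*sqrt(7) + 10*sqrt(26).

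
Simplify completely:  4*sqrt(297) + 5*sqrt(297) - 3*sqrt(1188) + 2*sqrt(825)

4*sqrt(297) = 12*sqrt(33); 5*sqrt(297) = 15*sqrt(33); 3*sqrt(1188) = 18*sqrt(33); 2*sqrt(825) = 10*sqrt(33)
Combine: (12 + 15 - 18 + 10)·sqrt(33) = 19*sqrt(33)

19*sqrt(33)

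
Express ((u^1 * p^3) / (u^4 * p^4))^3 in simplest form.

1/(p^3*u^9)

Inside the bracket: (u^-3) * (p^-1)
Raise to the power 3: (u^-9) * (p^-3)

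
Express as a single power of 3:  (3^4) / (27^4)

3^(-8)

3^4 = 3^4; 27^4 = 3^12
Combine exponents: 3^(-8)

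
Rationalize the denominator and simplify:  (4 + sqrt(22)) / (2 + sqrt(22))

Multiply numerator and denominator by -sqrt(22) + 2.
Denominator becomes -18; numerator becomes -14 - 2*sqrt(22).

(sqrt(22) + 7)/9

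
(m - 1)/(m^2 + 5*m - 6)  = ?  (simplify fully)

1/(m + 6)

Factor: m^2 + 5*m - 6 = (m + 6)*(m - 1)
Cancel the common factor (m - 1).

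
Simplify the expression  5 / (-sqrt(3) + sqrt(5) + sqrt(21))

Group as (sqrt(5) + sqrt(21)) - sqrt(3); multiply by (sqrt(5) + sqrt(21)) + sqrt(3), then rationalise the remaining surd.

(-95*sqrt(5) - 30*sqrt(35) + 115*sqrt(3) + 65*sqrt(21))/109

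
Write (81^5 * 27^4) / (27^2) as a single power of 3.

3^26

81^5 = 3^20; 27^4 = 3^12; 27^2 = 3^6
Combine exponents: 3^26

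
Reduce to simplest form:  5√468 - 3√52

5√468 = 30*√13; 3√52 = 6*√13
Combine: (30 - 6)·√13 = 24*√13

24*√13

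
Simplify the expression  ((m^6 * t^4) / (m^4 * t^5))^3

Inside the bracket: m^2 * (t^-1)
Raise to the power 3: m^6 * (t^-3)

m^6/t^3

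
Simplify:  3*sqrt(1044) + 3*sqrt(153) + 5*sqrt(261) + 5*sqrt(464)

3*sqrt(1044) = 18*sqrt(29); 3*sqrt(153) = 9*sqrt(17); 5*sqrt(261) = 15*sqrt(29); 5*sqrt(464) = 20*sqrt(29)

9*sqrt(17) + 53*sqrt(29)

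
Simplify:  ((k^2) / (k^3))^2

k^(-2)

Inside the bracket: (k^-1)
Raise to the power 2: (k^-2)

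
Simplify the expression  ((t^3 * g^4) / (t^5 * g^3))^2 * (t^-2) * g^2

Inside the bracket: (t^-2) * g^1
Raise to the power 2: (t^-4) * g^2
Multiply by (t^-2) * g^2: add exponents.

g^4/t^6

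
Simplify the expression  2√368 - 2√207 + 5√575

27*√23

2√368 = 8*√23; 2√207 = 6*√23; 5√575 = 25*√23
Combine: (8 - 6 + 25)·√23 = 27*√23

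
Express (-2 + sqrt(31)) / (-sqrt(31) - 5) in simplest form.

(-41 + 7*sqrt(31))/6

Multiply numerator and denominator by -5 + sqrt(31).
Denominator becomes -6; numerator becomes -7*sqrt(31) + 41.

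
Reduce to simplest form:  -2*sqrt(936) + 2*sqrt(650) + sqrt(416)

2*sqrt(936) = 12*sqrt(26); 2*sqrt(650) = 10*sqrt(26); sqrt(416) = 4*sqrt(26)
Combine: (-12 + 10 + 4)·sqrt(26) = 2*sqrt(26)

2*sqrt(26)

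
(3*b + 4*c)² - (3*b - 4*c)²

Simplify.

48*b*c

Binomially expand both and collect terms in (3*b), (4*c).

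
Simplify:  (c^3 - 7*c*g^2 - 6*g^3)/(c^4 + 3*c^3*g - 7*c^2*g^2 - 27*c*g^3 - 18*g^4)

1/(c + 3*g)

Factor: c^3 - 7*c*g^2 - 6*g^3 = (c + 2*g)*(c - 3*g)*(c + g);  c^4 + 3*c^3*g - 7*c^2*g^2 - 27*c*g^3 - 18*g^4 = (c + 3*g)*(c + g)*(c + 2*g)*(c - 3*g)
Cancel the common factors (c - 3*g), (c + 2*g), (c + g).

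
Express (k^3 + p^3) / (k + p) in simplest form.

k^2 - k*p + p^2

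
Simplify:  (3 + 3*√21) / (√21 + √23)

Multiply numerator and denominator by -√23 + √21.
Denominator becomes -2; numerator becomes -3*√483 - 3*√23 + 3*√21 + 63.

(-63 - 3*√21 + 3*√23 + 3*√483)/2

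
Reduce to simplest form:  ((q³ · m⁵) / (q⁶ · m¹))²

m⁸/q⁶

Inside the bracket: (q^-3) · m⁴
Raise to the power 2: (q^-6) · m⁸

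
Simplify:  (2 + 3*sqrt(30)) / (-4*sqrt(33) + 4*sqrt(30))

Multiply numerator and denominator by 4*sqrt(30) + 4*sqrt(33).
Denominator becomes -48; numerator becomes 8*sqrt(30) + 8*sqrt(33) + 360 + 36*sqrt(110).

(-9*sqrt(110) - 90 - 2*sqrt(33) - 2*sqrt(30))/12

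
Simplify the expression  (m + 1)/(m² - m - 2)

1/(m - 2)

Factor: m² - m - 2 = (m + 1)·(m - 2)
Cancel the common factor (m + 1).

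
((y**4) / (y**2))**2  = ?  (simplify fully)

y**4

Inside the bracket: y**2
Raise to the power 2: y**4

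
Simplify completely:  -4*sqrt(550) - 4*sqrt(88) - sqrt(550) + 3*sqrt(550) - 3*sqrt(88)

-24*sqrt(22)

4*sqrt(550) = 20*sqrt(22); 4*sqrt(88) = 8*sqrt(22); sqrt(550) = 5*sqrt(22); 3*sqrt(550) = 15*sqrt(22); 3*sqrt(88) = 6*sqrt(22)
Combine: (-20 - 8 - 5 + 15 - 6)·sqrt(22) = -24*sqrt(22)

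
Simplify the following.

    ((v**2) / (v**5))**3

v**(-9)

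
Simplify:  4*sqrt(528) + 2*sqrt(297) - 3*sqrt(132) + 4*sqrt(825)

4*sqrt(528) = 16*sqrt(33); 2*sqrt(297) = 6*sqrt(33); 3*sqrt(132) = 6*sqrt(33); 4*sqrt(825) = 20*sqrt(33)
Combine: (16 + 6 - 6 + 20)·sqrt(33) = 36*sqrt(33)

36*sqrt(33)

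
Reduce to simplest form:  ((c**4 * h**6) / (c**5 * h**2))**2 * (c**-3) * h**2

Inside the bracket: (c**-1) * h**4
Raise to the power 2: (c**-2) * h**8
Multiply by (c**-3) * h**2: add exponents.

h**10/c**5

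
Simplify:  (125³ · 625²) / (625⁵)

125³ = 5^9; 625² = 5^8; 625⁵ = 5^20
Combine exponents: 5^(-3)

5^(-3)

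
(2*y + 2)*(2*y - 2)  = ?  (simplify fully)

(2*y)^2 - (2)^2 = 4*y^2 - 4.

4*y^2 - 4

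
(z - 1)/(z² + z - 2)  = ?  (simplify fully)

Factor: z² + z - 2 = (z - 1)·(z + 2)
Cancel the common factor (z - 1).

1/(z + 2)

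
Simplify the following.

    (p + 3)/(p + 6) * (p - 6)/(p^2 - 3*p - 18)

Factor: p^2 - 3*p - 18 = (p - 6)*(p + 3)
Cancel the common factors (p - 6), (p + 3).

1/(p + 6)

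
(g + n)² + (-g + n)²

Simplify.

2*g² + 2*n²

Only the even-power cross terms survive.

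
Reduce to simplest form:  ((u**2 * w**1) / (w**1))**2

u**4

Inside the bracket: u**2
Raise to the power 2: u**4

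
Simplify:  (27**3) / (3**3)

3**6

27**3 = 3**9; 3**3 = 3**3
Combine exponents: 3**6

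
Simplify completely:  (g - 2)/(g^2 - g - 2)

1/(g + 1)

Factor: g^2 - g - 2 = (g - 2)*(g + 1)
Cancel the common factor (g - 2).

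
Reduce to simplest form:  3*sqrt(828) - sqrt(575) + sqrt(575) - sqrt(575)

13*sqrt(23)

3*sqrt(828) = 18*sqrt(23); sqrt(575) = 5*sqrt(23); sqrt(575) = 5*sqrt(23); sqrt(575) = 5*sqrt(23)
Combine: (18 - 5 + 5 - 5)·sqrt(23) = 13*sqrt(23)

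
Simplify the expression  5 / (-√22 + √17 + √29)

(-60*√22 + 25*√29 + 85*√17 + 5*√10846)/698

Group as (√17 + √29) - √22; multiply by (√17 + √29) + √22, then rationalise the remaining surd.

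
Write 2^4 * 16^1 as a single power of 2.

2^8

2^4 = 2^4; 16^1 = 2^4
Combine exponents: 2^8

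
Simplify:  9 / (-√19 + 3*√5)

(9*√19 + 27*√5)/26

Multiply numerator and denominator by √19 + 3*√5.
Denominator becomes 26; numerator becomes 9*√19 + 27*√5.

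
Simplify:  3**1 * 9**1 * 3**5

3**8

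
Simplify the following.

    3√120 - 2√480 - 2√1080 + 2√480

3√120 = 6*√30; 2√480 = 8*√30; 2√1080 = 12*√30; 2√480 = 8*√30
Combine: (6 - 8 - 12 + 8)·√30 = -6*√30

-6*√30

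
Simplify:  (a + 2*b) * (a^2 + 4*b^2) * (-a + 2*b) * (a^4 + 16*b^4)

-a^8 + 256*b^8

Telescope via difference of squares: ((2*b)+a)((2*b)-a) = -a^2 + 4*b^2, then repeat with the next factor.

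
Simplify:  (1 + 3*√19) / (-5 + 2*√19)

Multiply numerator and denominator by -2*√19 - 5.
Denominator becomes -51; numerator becomes -119 - 17*√19.

(√19 + 7)/3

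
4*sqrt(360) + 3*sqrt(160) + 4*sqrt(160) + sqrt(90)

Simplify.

55*sqrt(10)

4*sqrt(360) = 24*sqrt(10); 3*sqrt(160) = 12*sqrt(10); 4*sqrt(160) = 16*sqrt(10); sqrt(90) = 3*sqrt(10)
Combine: (24 + 12 + 16 + 3)·sqrt(10) = 55*sqrt(10)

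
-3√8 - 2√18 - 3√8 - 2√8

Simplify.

3√8 = 6*√2; 2√18 = 6*√2; 3√8 = 6*√2; 2√8 = 4*√2
Combine: (-6 - 6 - 6 - 4)·√2 = -22*√2

-22*√2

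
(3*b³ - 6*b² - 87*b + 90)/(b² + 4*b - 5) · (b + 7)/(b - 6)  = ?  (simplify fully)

3*b + 21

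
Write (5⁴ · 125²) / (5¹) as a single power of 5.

5⁴ = 5^4; 125² = 5^6; 5¹ = 5^1
Combine exponents: 5^9

5^9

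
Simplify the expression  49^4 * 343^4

7^20

49^4 = 7^8; 343^4 = 7^12
Combine exponents: 7^20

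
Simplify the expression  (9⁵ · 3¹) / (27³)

3^2

9⁵ = 3^10; 3¹ = 3^1; 27³ = 3^9
Combine exponents: 3^2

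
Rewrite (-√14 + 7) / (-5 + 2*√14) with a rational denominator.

(7 + 9*√14)/31

Multiply numerator and denominator by -2*√14 - 5.
Denominator becomes -31; numerator becomes -9*√14 - 7.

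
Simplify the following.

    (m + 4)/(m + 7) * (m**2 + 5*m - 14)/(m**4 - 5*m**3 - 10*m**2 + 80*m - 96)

1/(m**2 - 7*m + 12)

Factor: m**2 + 5*m - 14 = (m - 2)*(m + 7);  m**4 - 5*m**3 - 10*m**2 + 80*m - 96 = (m - 3)*(m - 2)*(m + 4)*(m - 4)
Cancel the common factors (m + 7), (m + 4), (m - 2).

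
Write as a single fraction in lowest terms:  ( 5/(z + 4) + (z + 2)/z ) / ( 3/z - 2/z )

(z^2 + 11*z + 8)/(z + 4)

Numerator: 5/(z + 4) + (z + 2)/z = (z^2 + 11*z + 8)/(z^2 + 4*z)
Denominator: 3/z - 2/z = 1/z
Divide: ((z^2 + 11*z + 8)/(z^2 + 4*z)) · (z) = (z^2 + 11*z + 8)/(z + 4)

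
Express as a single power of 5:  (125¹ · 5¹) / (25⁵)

5^(-6)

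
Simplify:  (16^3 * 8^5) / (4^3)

16^3 = 2^12; 8^5 = 2^15; 4^3 = 2^6
Combine exponents: 2^21

2^21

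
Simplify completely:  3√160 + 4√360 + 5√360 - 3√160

54*√10

3√160 = 12*√10; 4√360 = 24*√10; 5√360 = 30*√10; 3√160 = 12*√10
Combine: (12 + 24 + 30 - 12)·√10 = 54*√10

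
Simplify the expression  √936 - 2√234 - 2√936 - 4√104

√936 = 6*√26; 2√234 = 6*√26; 2√936 = 12*√26; 4√104 = 8*√26
Combine: (6 - 6 - 12 - 8)·√26 = -20*√26

-20*√26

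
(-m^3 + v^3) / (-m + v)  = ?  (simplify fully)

Apply the difference-of-cubes factorisation and cancel (-m + v).

m^2 + m*v + v^2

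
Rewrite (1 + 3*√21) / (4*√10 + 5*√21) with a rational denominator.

Multiply numerator and denominator by -4*√10 + 5*√21.
Denominator becomes 365; numerator becomes -12*√210 - 4*√10 + 5*√21 + 315.

(-12*√210 - 4*√10 + 5*√21 + 315)/365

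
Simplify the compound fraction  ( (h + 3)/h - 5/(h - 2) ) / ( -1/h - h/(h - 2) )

(-h^2 + 4*h + 6)/(h^2 + h - 2)

Numerator: (h + 3)/h - 5/(h - 2) = (h^2 - 4*h - 6)/(h^2 - 2*h)
Denominator: -1/h - h/(h - 2) = (-h^2 - h + 2)/(h^2 - 2*h)
Divide: ((h^2 - 4*h - 6)/(h^2 - 2*h)) · ((h^2 - 2*h)/(-h^2 - h + 2)) = (-h^2 + 4*h + 6)/(h^2 + h - 2)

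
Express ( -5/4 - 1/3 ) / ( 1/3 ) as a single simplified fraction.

Numerator: -5/4 - 1/3 = -19/12
Denominator: 1/3 = 1/3
Divide: (-19/12) · (3) = -19/4

-19/4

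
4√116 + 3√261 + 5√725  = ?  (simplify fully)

4√116 = 8*√29; 3√261 = 9*√29; 5√725 = 25*√29
Combine: (8 + 9 + 25)·√29 = 42*√29

42*√29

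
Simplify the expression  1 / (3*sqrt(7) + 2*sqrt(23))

Multiply numerator and denominator by -2*sqrt(23) + 3*sqrt(7).
Denominator becomes -29; numerator becomes -2*sqrt(23) + 3*sqrt(7).

(-3*sqrt(7) + 2*sqrt(23))/29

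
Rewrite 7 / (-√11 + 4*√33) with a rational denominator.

(7*√11 + 28*√33)/517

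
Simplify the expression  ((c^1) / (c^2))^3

c^(-3)

Inside the bracket: (c^-1)
Raise to the power 3: (c^-3)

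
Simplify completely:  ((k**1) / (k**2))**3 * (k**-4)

k**(-7)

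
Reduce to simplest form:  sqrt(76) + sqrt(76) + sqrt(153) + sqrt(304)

3*sqrt(17) + 8*sqrt(19)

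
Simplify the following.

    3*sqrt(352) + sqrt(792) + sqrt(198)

21*sqrt(22)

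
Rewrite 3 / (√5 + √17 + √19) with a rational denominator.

(-6*√1615 + 9*√19 + 21*√17 + 93*√5)/331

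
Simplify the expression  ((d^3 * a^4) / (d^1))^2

a^8*d^4

Inside the bracket: d^2 * a^4
Raise to the power 2: d^4 * a^8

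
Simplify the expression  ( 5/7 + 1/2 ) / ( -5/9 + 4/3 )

153/98

Numerator: 5/7 + 1/2 = 17/14
Denominator: -5/9 + 4/3 = 7/9
Divide: (17/14) · (9/7) = 153/98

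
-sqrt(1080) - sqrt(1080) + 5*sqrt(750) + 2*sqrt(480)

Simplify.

sqrt(1080) = 6*sqrt(30); sqrt(1080) = 6*sqrt(30); 5*sqrt(750) = 25*sqrt(30); 2*sqrt(480) = 8*sqrt(30)
Combine: (-6 - 6 + 25 + 8)·sqrt(30) = 21*sqrt(30)

21*sqrt(30)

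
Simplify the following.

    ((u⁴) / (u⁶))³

u^(-6)

Inside the bracket: (u^-2)
Raise to the power 3: (u^-6)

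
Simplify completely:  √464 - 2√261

-2*√29

√464 = 4*√29; 2√261 = 6*√29
Combine: (4 - 6)·√29 = -2*√29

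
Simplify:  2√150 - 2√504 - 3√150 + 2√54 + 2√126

-6*√14 + √6

2√150 = 10*√6; 2√504 = 12*√14; 3√150 = 15*√6; 2√54 = 6*√6; 2√126 = 6*√14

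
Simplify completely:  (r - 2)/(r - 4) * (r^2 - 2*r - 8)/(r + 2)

Factor: r^2 - 2*r - 8 = (r - 4)*(r + 2)
Cancel the common factors (r - 4), (r + 2).

r - 2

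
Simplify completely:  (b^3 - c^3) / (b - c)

b^2 + b*c + c^2

Factor as (a-b)(a^2+ab+b^2) with a=b, b=c.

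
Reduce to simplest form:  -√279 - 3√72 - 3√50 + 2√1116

-33*√2 + 9*√31

√279 = 3*√31; 3√72 = 18*√2; 3√50 = 15*√2; 2√1116 = 12*√31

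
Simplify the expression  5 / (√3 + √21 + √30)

Group as (√3 + √30) + √21; multiply by (√3 + √30) - √21, then rationalise the remaining surd.

(-5*√210 - 5*√30 + 10*√21 + 40*√3)/36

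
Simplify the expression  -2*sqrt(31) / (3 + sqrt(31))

Multiply numerator and denominator by -sqrt(31) + 3.
Denominator becomes -22; numerator becomes -6*sqrt(31) + 62.

(-31 + 3*sqrt(31))/11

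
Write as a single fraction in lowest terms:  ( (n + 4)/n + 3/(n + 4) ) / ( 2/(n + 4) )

Numerator: (n + 4)/n + 3/(n + 4) = (n**2 + 11*n + 16)/(n**2 + 4*n)
Denominator: 2/(n + 4) = 2/(n + 4)
Divide: ((n**2 + 11*n + 16)/(n**2 + 4*n)) · (n/2 + 2) = (n**2 + 11*n + 16)/(2*n)

(n**2 + 11*n + 16)/(2*n)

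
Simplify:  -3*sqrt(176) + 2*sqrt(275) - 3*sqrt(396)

-20*sqrt(11)

3*sqrt(176) = 12*sqrt(11); 2*sqrt(275) = 10*sqrt(11); 3*sqrt(396) = 18*sqrt(11)
Combine: (-12 + 10 - 18)·sqrt(11) = -20*sqrt(11)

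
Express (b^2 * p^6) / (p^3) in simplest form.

Quotient: b^2 * p^3

b^2*p^3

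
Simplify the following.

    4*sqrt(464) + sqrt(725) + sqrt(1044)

27*sqrt(29)

4*sqrt(464) = 16*sqrt(29); sqrt(725) = 5*sqrt(29); sqrt(1044) = 6*sqrt(29)
Combine: (16 + 5 + 6)·sqrt(29) = 27*sqrt(29)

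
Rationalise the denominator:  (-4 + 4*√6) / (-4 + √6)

(-6*√6 - 4)/5

Multiply numerator and denominator by -4 - √6.
Denominator becomes 10; numerator becomes -12*√6 - 8.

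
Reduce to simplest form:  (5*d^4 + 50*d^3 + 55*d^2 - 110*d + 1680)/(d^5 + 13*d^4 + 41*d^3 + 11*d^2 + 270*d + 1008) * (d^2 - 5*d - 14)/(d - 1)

(5*d^2 - 25*d - 70)/(d^2 + 2*d - 3)

Factor: 5*d^4 + 50*d^3 + 55*d^2 - 110*d + 1680 = 5*(d + 6)*(d + 7)*(d^2 - 3*d + 8);  d^5 + 13*d^4 + 41*d^3 + 11*d^2 + 270*d + 1008 = (d + 3)*(d + 7)*(d^2 - 3*d + 8)*(d + 6);  d^2 - 5*d - 14 = (d - 7)*(d + 2)
Cancel the common factors (d^2 - 3*d + 8), (d + 6), (d + 7).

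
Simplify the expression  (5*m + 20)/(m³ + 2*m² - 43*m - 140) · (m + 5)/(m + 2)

Factor: 5*m + 20 = 5·(m + 4);  m³ + 2*m² - 43*m - 140 = (m + 5)·(m + 4)·(m - 7)
Cancel the common factors (m + 5), (m + 4).

5/(m² - 5*m - 14)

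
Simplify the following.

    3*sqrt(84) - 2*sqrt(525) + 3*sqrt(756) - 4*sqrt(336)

3*sqrt(84) = 6*sqrt(21); 2*sqrt(525) = 10*sqrt(21); 3*sqrt(756) = 18*sqrt(21); 4*sqrt(336) = 16*sqrt(21)
Combine: (6 - 10 + 18 - 16)·sqrt(21) = -2*sqrt(21)

-2*sqrt(21)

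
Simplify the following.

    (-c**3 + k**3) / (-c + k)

c**2 + c*k + k**2

Factor as (a-b)(a**2+ab+b**2) with a=k, b=c.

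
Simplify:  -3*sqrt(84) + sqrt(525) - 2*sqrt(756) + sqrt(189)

3*sqrt(84) = 6*sqrt(21); sqrt(525) = 5*sqrt(21); 2*sqrt(756) = 12*sqrt(21); sqrt(189) = 3*sqrt(21)
Combine: (-6 + 5 - 12 + 3)·sqrt(21) = -10*sqrt(21)

-10*sqrt(21)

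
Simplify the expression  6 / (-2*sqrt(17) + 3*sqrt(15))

Multiply numerator and denominator by 2*sqrt(17) + 3*sqrt(15).
Denominator becomes 67; numerator becomes 12*sqrt(17) + 18*sqrt(15).

(12*sqrt(17) + 18*sqrt(15))/67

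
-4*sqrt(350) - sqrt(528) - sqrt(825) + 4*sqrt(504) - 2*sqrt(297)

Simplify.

-15*sqrt(33) + 4*sqrt(14)

4*sqrt(350) = 20*sqrt(14); sqrt(528) = 4*sqrt(33); sqrt(825) = 5*sqrt(33); 4*sqrt(504) = 24*sqrt(14); 2*sqrt(297) = 6*sqrt(33)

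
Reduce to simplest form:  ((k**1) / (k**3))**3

Inside the bracket: (k**-2)
Raise to the power 3: (k**-6)

k**(-6)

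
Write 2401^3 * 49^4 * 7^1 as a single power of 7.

2401^3 = 7^12; 49^4 = 7^8; 7^1 = 7^1
Combine exponents: 7^21

7^21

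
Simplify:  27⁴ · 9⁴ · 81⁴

27⁴ = 3^12; 9⁴ = 3^8; 81⁴ = 3^16
Combine exponents: 3^36

3^36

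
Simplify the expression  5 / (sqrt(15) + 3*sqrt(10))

Multiply numerator and denominator by -sqrt(15) + 3*sqrt(10).
Denominator becomes 75; numerator becomes -5*sqrt(15) + 15*sqrt(10).

(-sqrt(15) + 3*sqrt(10))/15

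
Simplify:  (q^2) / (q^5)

q^(-3)

Quotient: (q^-3)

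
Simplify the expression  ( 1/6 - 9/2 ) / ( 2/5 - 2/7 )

-455/12

Numerator: 1/6 - 9/2 = -13/3
Denominator: 2/5 - 2/7 = 4/35
Divide: (-13/3) · (35/4) = -455/12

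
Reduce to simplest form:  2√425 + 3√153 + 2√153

25*√17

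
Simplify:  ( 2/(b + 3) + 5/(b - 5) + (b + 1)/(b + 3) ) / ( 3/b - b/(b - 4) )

(-b^3 + 4*b^2)/(b^3 - 8*b^2 + 27*b - 60)

Numerator: 2/(b + 3) + 5/(b - 5) + (b + 1)/(b + 3) = b/(b - 5)
Denominator: 3/b - b/(b - 4) = (-b^2 + 3*b - 12)/(b^2 - 4*b)
Divide: (b/(b - 5)) · ((b^2 - 4*b)/(-b^2 + 3*b - 12)) = (-b^3 + 4*b^2)/(b^3 - 8*b^2 + 27*b - 60)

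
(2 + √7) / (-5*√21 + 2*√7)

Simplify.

Multiply numerator and denominator by 2*√7 + 5*√21.
Denominator becomes -497; numerator becomes 4*√7 + 14 + 10*√21 + 35*√3.

(-35*√3 - 10*√21 - 14 - 4*√7)/497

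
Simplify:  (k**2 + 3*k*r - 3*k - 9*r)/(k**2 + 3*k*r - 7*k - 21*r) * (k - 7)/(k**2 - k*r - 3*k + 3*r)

Factor: k**2 + 3*k*r - 3*k - 9*r = (k + 3*r)*(k - 3);  k**2 + 3*k*r - 7*k - 21*r = (k + 3*r)*(k - 7);  k**2 - k*r - 3*k + 3*r = (k - r)*(k - 3)
Cancel the common factors (k - 3), (k + 3*r), (k - 7).

-1/(-k + r)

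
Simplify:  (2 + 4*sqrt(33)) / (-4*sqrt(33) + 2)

-(1 + 2*sqrt(33))^2/131

Multiply numerator and denominator by 2 + 4*sqrt(33).
Denominator becomes -524; numerator becomes 16*sqrt(33) + 532.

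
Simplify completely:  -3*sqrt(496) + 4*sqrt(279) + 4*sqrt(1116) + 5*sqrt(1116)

54*sqrt(31)

3*sqrt(496) = 12*sqrt(31); 4*sqrt(279) = 12*sqrt(31); 4*sqrt(1116) = 24*sqrt(31); 5*sqrt(1116) = 30*sqrt(31)
Combine: (-12 + 12 + 24 + 30)·sqrt(31) = 54*sqrt(31)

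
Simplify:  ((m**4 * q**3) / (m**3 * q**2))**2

m**2*q**2

Inside the bracket: m**1 * q**1
Raise to the power 2: m**2 * q**2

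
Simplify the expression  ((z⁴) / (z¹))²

Inside the bracket: z³
Raise to the power 2: z⁶

z⁶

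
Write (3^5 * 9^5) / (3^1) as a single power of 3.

3^14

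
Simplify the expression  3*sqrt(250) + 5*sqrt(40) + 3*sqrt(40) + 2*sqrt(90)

3*sqrt(250) = 15*sqrt(10); 5*sqrt(40) = 10*sqrt(10); 3*sqrt(40) = 6*sqrt(10); 2*sqrt(90) = 6*sqrt(10)
Combine: (15 + 10 + 6 + 6)·sqrt(10) = 37*sqrt(10)

37*sqrt(10)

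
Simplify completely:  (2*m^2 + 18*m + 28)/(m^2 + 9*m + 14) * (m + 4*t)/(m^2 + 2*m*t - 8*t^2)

-2/(-m + 2*t)

Factor: 2*m^2 + 18*m + 28 = 2*(m + 2)*(m + 7);  m^2 + 9*m + 14 = (m + 2)*(m + 7);  m^2 + 2*m*t - 8*t^2 = (m + 4*t)*(m - 2*t)
Cancel the common factors (m + 2), (m + 7), (m + 4*t).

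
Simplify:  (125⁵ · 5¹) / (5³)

125⁵ = 5^15; 5¹ = 5^1; 5³ = 5^3
Combine exponents: 5^13

5^13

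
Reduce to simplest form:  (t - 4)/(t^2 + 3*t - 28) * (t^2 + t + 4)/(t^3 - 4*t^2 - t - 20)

1/(t^2 + 2*t - 35)

Factor: t^2 + 3*t - 28 = (t + 7)*(t - 4);  t^3 - 4*t^2 - t - 20 = (t - 5)*(t^2 + t + 4)
Cancel the common factors (t^2 + t + 4), (t - 4).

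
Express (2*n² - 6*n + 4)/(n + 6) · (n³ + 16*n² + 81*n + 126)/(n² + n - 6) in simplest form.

2*n² + 12*n - 14

Factor: 2*n² - 6*n + 4 = 2·(n - 2)·(n - 1);  n³ + 16*n² + 81*n + 126 = (n + 6)·(n + 7)·(n + 3);  n² + n - 6 = (n - 2)·(n + 3)
Cancel the common factors (n - 2), (n + 6), (n + 3).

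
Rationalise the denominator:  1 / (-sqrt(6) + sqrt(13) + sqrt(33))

Group as (sqrt(13) + sqrt(33)) - sqrt(6); multiply by (sqrt(13) + sqrt(33)) + sqrt(6), then rationalise the remaining surd.

(-20*sqrt(6) - 7*sqrt(33) + 13*sqrt(13) + 3*sqrt(286))/58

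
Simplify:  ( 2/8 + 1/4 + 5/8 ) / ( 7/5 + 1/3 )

135/208

Numerator: 2/8 + 1/4 + 5/8 = 9/8
Denominator: 7/5 + 1/3 = 26/15
Divide: (9/8) · (15/26) = 135/208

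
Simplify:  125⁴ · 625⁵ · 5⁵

5^37

125⁴ = 5^12; 625⁵ = 5^20; 5⁵ = 5^5
Combine exponents: 5^37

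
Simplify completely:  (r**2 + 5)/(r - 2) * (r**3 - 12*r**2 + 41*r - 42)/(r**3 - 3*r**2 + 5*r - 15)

Factor: r**3 - 12*r**2 + 41*r - 42 = (r - 3)*(r - 7)*(r - 2);  r**3 - 3*r**2 + 5*r - 15 = (r**2 + 5)*(r - 3)
Cancel the common factors (r**2 + 5), (r - 2), (r - 3).

r - 7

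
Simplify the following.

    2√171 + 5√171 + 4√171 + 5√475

58*√19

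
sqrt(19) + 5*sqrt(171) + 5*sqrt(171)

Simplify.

31*sqrt(19)

sqrt(19) = sqrt(19); 5*sqrt(171) = 15*sqrt(19); 5*sqrt(171) = 15*sqrt(19)
Combine: (1 + 15 + 15)·sqrt(19) = 31*sqrt(19)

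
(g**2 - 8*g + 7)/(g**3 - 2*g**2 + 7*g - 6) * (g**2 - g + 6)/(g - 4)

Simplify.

(g - 7)/(g - 4)

Factor: g**2 - 8*g + 7 = (g - 1)*(g - 7);  g**3 - 2*g**2 + 7*g - 6 = (g - 1)*(g**2 - g + 6)
Cancel the common factors (g**2 - g + 6), (g - 1).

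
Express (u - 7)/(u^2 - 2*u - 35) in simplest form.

Factor: u^2 - 2*u - 35 = (u - 7)*(u + 5)
Cancel the common factor (u - 7).

1/(u + 5)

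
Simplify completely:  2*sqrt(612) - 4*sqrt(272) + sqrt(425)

sqrt(17)

2*sqrt(612) = 12*sqrt(17); 4*sqrt(272) = 16*sqrt(17); sqrt(425) = 5*sqrt(17)
Combine: (12 - 16 + 5)·sqrt(17) = sqrt(17)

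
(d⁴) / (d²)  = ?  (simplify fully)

Quotient: d²

d²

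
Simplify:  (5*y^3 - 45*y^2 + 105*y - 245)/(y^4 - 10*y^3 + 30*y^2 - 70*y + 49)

5/(y - 1)

Factor: 5*y^3 - 45*y^2 + 105*y - 245 = 5*(y - 7)*(y^2 - 2*y + 7);  y^4 - 10*y^3 + 30*y^2 - 70*y + 49 = (y - 1)*(y^2 - 2*y + 7)*(y - 7)
Cancel the common factors (y^2 - 2*y + 7), (y - 7).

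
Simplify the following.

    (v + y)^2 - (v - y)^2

4*v*y

Binomially expand both and collect terms in v, y.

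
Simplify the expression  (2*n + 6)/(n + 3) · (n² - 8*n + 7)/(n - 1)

2*n - 14

Factor: 2*n + 6 = 2·(n + 3);  n² - 8*n + 7 = (n - 1)·(n - 7)
Cancel the common factors (n + 3), (n - 1).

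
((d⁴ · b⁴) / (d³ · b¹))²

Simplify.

Inside the bracket: d¹ · b³
Raise to the power 2: d² · b⁶

b⁶*d²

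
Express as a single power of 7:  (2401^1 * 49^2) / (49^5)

7^(-2)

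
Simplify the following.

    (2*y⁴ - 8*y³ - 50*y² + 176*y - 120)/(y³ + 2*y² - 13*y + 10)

2*y - 12

Factor: 2*y⁴ - 8*y³ - 50*y² + 176*y - 120 = 2·(y - 2)·(y - 1)·(y - 6)·(y + 5);  y³ + 2*y² - 13*y + 10 = (y - 2)·(y - 1)·(y + 5)
Cancel the common factors (y - 2), (y - 1), (y + 5).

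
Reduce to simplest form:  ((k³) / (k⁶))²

k^(-6)

Inside the bracket: (k^-3)
Raise to the power 2: (k^-6)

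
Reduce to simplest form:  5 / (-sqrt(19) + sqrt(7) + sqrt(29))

(-85*sqrt(19) - 15*sqrt(29) + 205*sqrt(7) + 10*sqrt(3857))/523

Group as (sqrt(7) + sqrt(29)) - sqrt(19); multiply by (sqrt(7) + sqrt(29)) + sqrt(19), then rationalise the remaining surd.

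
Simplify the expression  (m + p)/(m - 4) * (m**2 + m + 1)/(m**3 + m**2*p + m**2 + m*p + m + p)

Factor: m**3 + m**2*p + m**2 + m*p + m + p = (m + p)*(m**2 + m + 1)
Cancel the common factors (m**2 + m + 1), (m + p).

1/(m - 4)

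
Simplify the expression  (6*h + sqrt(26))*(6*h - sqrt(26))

36*h^2 - 26

Difference of squares with P = 6*h, Q = sqrt(26).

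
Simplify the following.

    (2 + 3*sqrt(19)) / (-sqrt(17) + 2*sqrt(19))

(2*sqrt(17) + 4*sqrt(19) + 3*sqrt(323) + 114)/59

Multiply numerator and denominator by sqrt(17) + 2*sqrt(19).
Denominator becomes 59; numerator becomes 2*sqrt(17) + 4*sqrt(19) + 3*sqrt(323) + 114.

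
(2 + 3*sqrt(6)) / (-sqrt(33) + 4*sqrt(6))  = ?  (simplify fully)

(2*sqrt(33) + 8*sqrt(6) + 9*sqrt(22) + 72)/63

Multiply numerator and denominator by sqrt(33) + 4*sqrt(6).
Denominator becomes 63; numerator becomes 2*sqrt(33) + 8*sqrt(6) + 9*sqrt(22) + 72.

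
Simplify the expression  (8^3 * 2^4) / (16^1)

2^9

8^3 = 2^9; 2^4 = 2^4; 16^1 = 2^4
Combine exponents: 2^9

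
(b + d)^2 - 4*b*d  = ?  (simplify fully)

(b - d)^2

Expanding gives b^2 - 2*b*d + d^2, a perfect square.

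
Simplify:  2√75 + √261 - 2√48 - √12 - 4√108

2√75 = 10*√3; √261 = 3*√29; 2√48 = 8*√3; √12 = 2*√3; 4√108 = 24*√3

-24*√3 + 3*√29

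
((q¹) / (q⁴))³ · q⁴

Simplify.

Inside the bracket: (q^-3)
Raise to the power 3: (q^-9)
Multiply by q⁴: add exponents.

q^(-5)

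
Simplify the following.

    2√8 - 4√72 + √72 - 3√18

2√8 = 4*√2; 4√72 = 24*√2; √72 = 6*√2; 3√18 = 9*√2
Combine: (4 - 24 + 6 - 9)·√2 = -23*√2

-23*√2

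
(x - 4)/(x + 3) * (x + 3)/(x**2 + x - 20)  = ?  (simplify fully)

1/(x + 5)

Factor: x**2 + x - 20 = (x - 4)*(x + 5)
Cancel the common factors (x - 4), (x + 3).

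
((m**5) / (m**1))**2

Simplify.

m**8

Inside the bracket: m**4
Raise to the power 2: m**8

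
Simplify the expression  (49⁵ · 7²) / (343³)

49⁵ = 7^10; 7² = 7^2; 343³ = 7^9
Combine exponents: 7^3

7^3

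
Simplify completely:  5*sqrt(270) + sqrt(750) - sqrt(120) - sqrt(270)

5*sqrt(270) = 15*sqrt(30); sqrt(750) = 5*sqrt(30); sqrt(120) = 2*sqrt(30); sqrt(270) = 3*sqrt(30)
Combine: (15 + 5 - 2 - 3)·sqrt(30) = 15*sqrt(30)

15*sqrt(30)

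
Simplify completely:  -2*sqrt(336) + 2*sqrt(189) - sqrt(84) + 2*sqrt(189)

2*sqrt(336) = 8*sqrt(21); 2*sqrt(189) = 6*sqrt(21); sqrt(84) = 2*sqrt(21); 2*sqrt(189) = 6*sqrt(21)
Combine: (-8 + 6 - 2 + 6)·sqrt(21) = 2*sqrt(21)

2*sqrt(21)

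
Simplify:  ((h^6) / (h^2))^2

h^8

Inside the bracket: h^4
Raise to the power 2: h^8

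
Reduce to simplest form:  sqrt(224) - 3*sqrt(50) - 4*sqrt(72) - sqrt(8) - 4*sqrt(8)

-49*sqrt(2) + 4*sqrt(14)

sqrt(224) = 4*sqrt(14); 3*sqrt(50) = 15*sqrt(2); 4*sqrt(72) = 24*sqrt(2); sqrt(8) = 2*sqrt(2); 4*sqrt(8) = 8*sqrt(2)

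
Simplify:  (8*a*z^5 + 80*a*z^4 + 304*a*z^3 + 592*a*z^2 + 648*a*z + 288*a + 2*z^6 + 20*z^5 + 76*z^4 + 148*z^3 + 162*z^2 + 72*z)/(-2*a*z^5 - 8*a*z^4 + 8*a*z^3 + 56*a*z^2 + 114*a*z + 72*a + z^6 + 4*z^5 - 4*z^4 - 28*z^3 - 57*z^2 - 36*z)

Factor: 8*a*z^5 + 80*a*z^4 + 304*a*z^3 + 592*a*z^2 + 648*a*z + 288*a + 2*z^6 + 20*z^5 + 76*z^4 + 148*z^3 + 162*z^2 + 72*z = 2*(z + 4)*(z^2 + 2*z + 3)*(z + 1)*(4*a + z)*(z + 3);  -2*a*z^5 - 8*a*z^4 + 8*a*z^3 + 56*a*z^2 + 114*a*z + 72*a + z^6 + 4*z^5 - 4*z^4 - 28*z^3 - 57*z^2 - 36*z = (z + 4)*(z + 1)*(z - 3)*(-2*a + z)*(z^2 + 2*z + 3)
Cancel the common factors (z^2 + 2*z + 3), (z + 1), (z + 4).

(8*a*z + 24*a + 2*z^2 + 6*z)/(-2*a*z + 6*a + z^2 - 3*z)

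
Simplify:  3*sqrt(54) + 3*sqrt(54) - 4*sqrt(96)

3*sqrt(54) = 9*sqrt(6); 3*sqrt(54) = 9*sqrt(6); 4*sqrt(96) = 16*sqrt(6)
Combine: (9 + 9 - 16)·sqrt(6) = 2*sqrt(6)

2*sqrt(6)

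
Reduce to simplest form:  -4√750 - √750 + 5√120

4√750 = 20*√30; √750 = 5*√30; 5√120 = 10*√30
Combine: (-20 - 5 + 10)·√30 = -15*√30

-15*√30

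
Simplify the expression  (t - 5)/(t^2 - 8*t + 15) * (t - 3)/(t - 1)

1/(t - 1)

Factor: t^2 - 8*t + 15 = (t - 3)*(t - 5)
Cancel the common factors (t - 3), (t - 5).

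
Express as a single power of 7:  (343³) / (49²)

343³ = 7^9; 49² = 7^4
Combine exponents: 7^5

7^5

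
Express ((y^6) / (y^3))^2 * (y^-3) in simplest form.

y^3

Inside the bracket: y^3
Raise to the power 2: y^6
Multiply by (y^-3): add exponents.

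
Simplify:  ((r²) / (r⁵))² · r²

Inside the bracket: (r^-3)
Raise to the power 2: (r^-6)
Multiply by r²: add exponents.

r^(-4)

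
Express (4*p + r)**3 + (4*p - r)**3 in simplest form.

128*p**3 + 24*p*r**2

Only the even-power cross terms survive.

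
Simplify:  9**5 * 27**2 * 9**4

3**24

9**5 = 3**10; 27**2 = 3**6; 9**4 = 3**8
Combine exponents: 3**24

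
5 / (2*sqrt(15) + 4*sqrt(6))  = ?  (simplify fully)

(-5*sqrt(15) + 10*sqrt(6))/18

Multiply numerator and denominator by -2*sqrt(15) + 4*sqrt(6).
Denominator becomes 36; numerator becomes -10*sqrt(15) + 20*sqrt(6).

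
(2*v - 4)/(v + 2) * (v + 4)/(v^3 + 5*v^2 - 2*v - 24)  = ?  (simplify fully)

Factor: 2*v - 4 = 2*(v - 2);  v^3 + 5*v^2 - 2*v - 24 = (v - 2)*(v + 4)*(v + 3)
Cancel the common factors (v + 4), (v - 2).

2/(v^2 + 5*v + 6)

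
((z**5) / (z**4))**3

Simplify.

Inside the bracket: z**1
Raise to the power 3: z**3

z**3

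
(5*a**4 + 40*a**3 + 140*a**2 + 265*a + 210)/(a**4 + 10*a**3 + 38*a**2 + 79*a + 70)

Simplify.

(5*a + 15)/(a + 5)

Factor: 5*a**4 + 40*a**3 + 140*a**2 + 265*a + 210 = 5*(a + 2)*(a + 3)*(a**2 + 3*a + 7);  a**4 + 10*a**3 + 38*a**2 + 79*a + 70 = (a + 2)*(a**2 + 3*a + 7)*(a + 5)
Cancel the common factors (a**2 + 3*a + 7), (a + 2).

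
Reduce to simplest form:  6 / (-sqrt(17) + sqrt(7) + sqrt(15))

Group as (sqrt(7) + sqrt(15)) - sqrt(17); multiply by (sqrt(7) + sqrt(15)) + sqrt(17), then rationalise the remaining surd.

(-30*sqrt(17) + 54*sqrt(15) + 150*sqrt(7) + 12*sqrt(1785))/395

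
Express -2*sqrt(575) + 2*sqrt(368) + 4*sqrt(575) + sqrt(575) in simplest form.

2*sqrt(575) = 10*sqrt(23); 2*sqrt(368) = 8*sqrt(23); 4*sqrt(575) = 20*sqrt(23); sqrt(575) = 5*sqrt(23)
Combine: (-10 + 8 + 20 + 5)·sqrt(23) = 23*sqrt(23)

23*sqrt(23)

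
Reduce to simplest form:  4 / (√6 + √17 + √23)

Group as (√6 + √17) + √23; multiply by (√6 + √17) - √23, then rationalise the remaining surd.

(-√2346 + 6*√17 + 17*√6)/51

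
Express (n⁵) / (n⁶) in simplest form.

1/n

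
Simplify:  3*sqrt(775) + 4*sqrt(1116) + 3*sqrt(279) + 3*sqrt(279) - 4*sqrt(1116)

3*sqrt(775) = 15*sqrt(31); 4*sqrt(1116) = 24*sqrt(31); 3*sqrt(279) = 9*sqrt(31); 3*sqrt(279) = 9*sqrt(31); 4*sqrt(1116) = 24*sqrt(31)
Combine: (15 + 24 + 9 + 9 - 24)·sqrt(31) = 33*sqrt(31)

33*sqrt(31)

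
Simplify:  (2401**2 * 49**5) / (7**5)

2401**2 = 7**8; 49**5 = 7**10; 7**5 = 7**5
Combine exponents: 7**13

7**13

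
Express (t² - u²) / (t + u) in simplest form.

Difference of squares: factor out (t + u).

t - u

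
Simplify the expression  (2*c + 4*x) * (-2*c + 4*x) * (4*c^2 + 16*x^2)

-16*c^4 + 256*x^4

Telescope via difference of squares: ((4*x)+(2*c))((4*x)-(2*c)) = -4*c^2 + 16*x^2, then repeat with the next factor.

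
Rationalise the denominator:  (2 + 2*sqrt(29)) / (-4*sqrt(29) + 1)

(-234 - 10*sqrt(29))/463

Multiply numerator and denominator by 1 + 4*sqrt(29).
Denominator becomes -463; numerator becomes 10*sqrt(29) + 234.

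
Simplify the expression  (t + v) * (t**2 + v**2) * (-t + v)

(v+t)(v-t) = -t**2 + v**2; continue pairing.

-t**4 + v**4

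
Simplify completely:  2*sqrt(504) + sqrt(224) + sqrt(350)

21*sqrt(14)

2*sqrt(504) = 12*sqrt(14); sqrt(224) = 4*sqrt(14); sqrt(350) = 5*sqrt(14)
Combine: (12 + 4 + 5)·sqrt(14) = 21*sqrt(14)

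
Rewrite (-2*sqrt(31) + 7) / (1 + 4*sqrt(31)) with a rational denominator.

Multiply numerator and denominator by -4*sqrt(31) + 1.
Denominator becomes -495; numerator becomes -30*sqrt(31) + 255.

(-17 + 2*sqrt(31))/33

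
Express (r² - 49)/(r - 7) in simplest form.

r + 7

Factor: r² - 49 = (r + 7)·(r - 7)
Cancel the common factor (r - 7).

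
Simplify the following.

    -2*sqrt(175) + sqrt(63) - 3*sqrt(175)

-22*sqrt(7)

2*sqrt(175) = 10*sqrt(7); sqrt(63) = 3*sqrt(7); 3*sqrt(175) = 15*sqrt(7)
Combine: (-10 + 3 - 15)·sqrt(7) = -22*sqrt(7)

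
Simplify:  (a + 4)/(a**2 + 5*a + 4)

Factor: a**2 + 5*a + 4 = (a + 1)*(a + 4)
Cancel the common factor (a + 4).

1/(a + 1)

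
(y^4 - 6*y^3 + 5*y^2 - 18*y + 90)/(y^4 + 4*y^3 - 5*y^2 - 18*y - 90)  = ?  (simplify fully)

(y - 5)/(y + 5)

Factor: y^4 - 6*y^3 + 5*y^2 - 18*y + 90 = (y - 3)*(y^2 + 2*y + 6)*(y - 5);  y^4 + 4*y^3 - 5*y^2 - 18*y - 90 = (y - 3)*(y + 5)*(y^2 + 2*y + 6)
Cancel the common factors (y^2 + 2*y + 6), (y - 3).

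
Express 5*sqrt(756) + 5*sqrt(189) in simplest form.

45*sqrt(21)

5*sqrt(756) = 30*sqrt(21); 5*sqrt(189) = 15*sqrt(21)
Combine: (30 + 15)·sqrt(21) = 45*sqrt(21)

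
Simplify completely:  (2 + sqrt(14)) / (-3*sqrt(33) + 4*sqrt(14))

Multiply numerator and denominator by 4*sqrt(14) + 3*sqrt(33).
Denominator becomes -73; numerator becomes 8*sqrt(14) + 6*sqrt(33) + 56 + 3*sqrt(462).

(-3*sqrt(462) - 56 - 6*sqrt(33) - 8*sqrt(14))/73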